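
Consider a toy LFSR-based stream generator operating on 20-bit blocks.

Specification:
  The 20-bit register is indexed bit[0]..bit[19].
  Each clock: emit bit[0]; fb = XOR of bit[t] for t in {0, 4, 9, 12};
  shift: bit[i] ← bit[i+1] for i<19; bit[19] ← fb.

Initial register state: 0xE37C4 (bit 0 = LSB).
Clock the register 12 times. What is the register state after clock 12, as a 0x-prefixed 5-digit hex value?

reg_0 = 0xE37C4
clock 1: out=0, reg = 0x71BE2
clock 2: out=0, reg = 0x38DF1
clock 3: out=1, reg = 0x1C6F8
clock 4: out=0, reg = 0x0E37C
clock 5: out=0, reg = 0x071BE
clock 6: out=0, reg = 0x038DF
clock 7: out=1, reg = 0x81C6F
clock 8: out=1, reg = 0x40E37
clock 9: out=1, reg = 0xA071B
clock 10: out=1, reg = 0xD038D
clock 11: out=1, reg = 0x681C6
clock 12: out=0, reg = 0x340E3

0x340E3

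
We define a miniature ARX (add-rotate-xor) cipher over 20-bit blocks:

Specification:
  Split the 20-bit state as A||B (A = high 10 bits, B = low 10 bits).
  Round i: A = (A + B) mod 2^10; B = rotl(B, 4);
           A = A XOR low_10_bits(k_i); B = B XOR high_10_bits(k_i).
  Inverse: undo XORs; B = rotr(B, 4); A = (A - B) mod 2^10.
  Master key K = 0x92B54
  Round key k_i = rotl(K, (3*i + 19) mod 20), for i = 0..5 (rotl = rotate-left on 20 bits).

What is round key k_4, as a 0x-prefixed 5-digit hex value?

0xAA495

K = 0x92B54
k_0 = rotl(K, (3*0+19) mod 20) = rotl(K, 19) = 0x495AA
k_1 = rotl(K, (3*1+19) mod 20) = rotl(K, 2) = 0x4AD52
k_2 = rotl(K, (3*2+19) mod 20) = rotl(K, 5) = 0x56A92
k_3 = rotl(K, (3*3+19) mod 20) = rotl(K, 8) = 0xB5492
k_4 = rotl(K, (3*4+19) mod 20) = rotl(K, 11) = 0xAA495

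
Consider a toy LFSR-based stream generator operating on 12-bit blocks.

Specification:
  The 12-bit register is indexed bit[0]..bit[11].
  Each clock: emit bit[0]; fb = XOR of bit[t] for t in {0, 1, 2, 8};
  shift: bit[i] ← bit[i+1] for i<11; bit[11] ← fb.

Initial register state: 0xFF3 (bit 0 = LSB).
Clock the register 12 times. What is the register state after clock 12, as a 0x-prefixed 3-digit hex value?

0x169

reg_0 = 0xFF3
clock 1: out=1, reg = 0xFF9
clock 2: out=1, reg = 0x7FC
clock 3: out=0, reg = 0x3FE
clock 4: out=0, reg = 0x9FF
clock 5: out=1, reg = 0x4FF
clock 6: out=1, reg = 0xA7F
clock 7: out=1, reg = 0xD3F
clock 8: out=1, reg = 0x69F
clock 9: out=1, reg = 0xB4F
clock 10: out=1, reg = 0x5A7
clock 11: out=1, reg = 0x2D3
clock 12: out=1, reg = 0x169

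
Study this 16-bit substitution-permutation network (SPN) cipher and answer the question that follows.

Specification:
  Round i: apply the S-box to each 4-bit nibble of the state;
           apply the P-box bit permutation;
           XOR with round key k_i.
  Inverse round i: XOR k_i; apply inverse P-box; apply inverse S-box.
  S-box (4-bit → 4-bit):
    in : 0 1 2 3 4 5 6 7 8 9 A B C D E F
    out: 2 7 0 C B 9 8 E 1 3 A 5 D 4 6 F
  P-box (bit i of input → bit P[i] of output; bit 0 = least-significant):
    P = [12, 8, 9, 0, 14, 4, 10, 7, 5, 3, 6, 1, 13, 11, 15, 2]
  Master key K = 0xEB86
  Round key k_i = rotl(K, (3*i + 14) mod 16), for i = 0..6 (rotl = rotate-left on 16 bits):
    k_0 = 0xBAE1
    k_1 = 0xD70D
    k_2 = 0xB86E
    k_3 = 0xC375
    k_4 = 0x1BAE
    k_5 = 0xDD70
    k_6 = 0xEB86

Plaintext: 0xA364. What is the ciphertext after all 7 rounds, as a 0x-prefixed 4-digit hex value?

0x0784

s_0 = plaintext = 0xA364
s_1 = Round(s_0, k_0) = 0xA326
s_2 = Round(s_1, k_1) = 0xDF4A
s_3 = Round(s_2, k_2) = 0x7995
s_4 = Round(s_3, k_3) = 0x1B48
s_5 = Round(s_4, k_4) = 0xE35E
s_6 = Round(s_5, k_5) = 0x16B2
s_7 = Round(s_6, k_6) = 0x0784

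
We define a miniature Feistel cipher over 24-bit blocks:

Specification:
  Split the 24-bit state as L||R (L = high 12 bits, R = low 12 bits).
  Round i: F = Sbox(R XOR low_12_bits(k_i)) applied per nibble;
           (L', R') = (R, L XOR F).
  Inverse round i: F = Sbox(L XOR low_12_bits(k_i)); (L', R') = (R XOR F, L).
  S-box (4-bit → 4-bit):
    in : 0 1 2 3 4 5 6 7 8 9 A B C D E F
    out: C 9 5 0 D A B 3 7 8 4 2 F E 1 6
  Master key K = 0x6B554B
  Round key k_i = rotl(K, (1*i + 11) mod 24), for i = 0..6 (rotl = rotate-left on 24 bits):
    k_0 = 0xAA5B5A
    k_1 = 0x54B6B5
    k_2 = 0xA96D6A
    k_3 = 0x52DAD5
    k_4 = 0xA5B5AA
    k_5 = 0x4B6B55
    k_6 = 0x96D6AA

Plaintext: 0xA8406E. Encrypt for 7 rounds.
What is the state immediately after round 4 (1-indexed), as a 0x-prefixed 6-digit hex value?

s_0 = plaintext = 0xA8406E
s_1 = Round(s_0, k_0) = 0x06E889
s_2 = Round(s_1, k_1) = 0x889161
s_3 = Round(s_2, k_2) = 0x16174B
s_4 = Round(s_3, k_3) = 0x74BFE0
s_5 = Round(s_4, k_4) = 0xFE039F
s_6 = Round(s_5, k_5) = 0x39F814
s_7 = Round(s_6, k_6) = 0x8142BE

0x74BFE0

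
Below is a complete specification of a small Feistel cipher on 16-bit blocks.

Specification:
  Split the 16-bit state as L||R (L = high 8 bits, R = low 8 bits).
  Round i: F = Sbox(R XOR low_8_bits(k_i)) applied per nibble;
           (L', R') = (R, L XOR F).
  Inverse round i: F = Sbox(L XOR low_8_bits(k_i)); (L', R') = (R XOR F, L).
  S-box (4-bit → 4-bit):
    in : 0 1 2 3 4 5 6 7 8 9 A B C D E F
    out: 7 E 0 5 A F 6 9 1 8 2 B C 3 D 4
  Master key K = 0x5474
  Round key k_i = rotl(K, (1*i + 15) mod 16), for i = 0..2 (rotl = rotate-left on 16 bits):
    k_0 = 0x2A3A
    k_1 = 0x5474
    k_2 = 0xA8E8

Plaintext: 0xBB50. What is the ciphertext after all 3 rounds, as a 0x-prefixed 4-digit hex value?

s_0 = plaintext = 0xBB50
s_1 = Round(s_0, k_0) = 0x50D9
s_2 = Round(s_1, k_1) = 0xD973
s_3 = Round(s_2, k_2) = 0x7352

0x7352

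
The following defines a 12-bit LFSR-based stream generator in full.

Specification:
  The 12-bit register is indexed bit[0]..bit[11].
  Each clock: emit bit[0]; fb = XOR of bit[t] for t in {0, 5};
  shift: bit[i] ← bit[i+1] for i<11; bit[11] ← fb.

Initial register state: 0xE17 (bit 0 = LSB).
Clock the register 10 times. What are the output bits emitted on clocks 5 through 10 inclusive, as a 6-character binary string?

100001

reg_0 = 0xE17
clock 1: out=1, reg = 0xF0B
clock 2: out=1, reg = 0xF85
clock 3: out=1, reg = 0xFC2
clock 4: out=0, reg = 0x7E1
clock 5: out=1, reg = 0x3F0
clock 6: out=0, reg = 0x9F8
clock 7: out=0, reg = 0xCFC
clock 8: out=0, reg = 0xE7E
clock 9: out=0, reg = 0xF3F
clock 10: out=1, reg = 0x79F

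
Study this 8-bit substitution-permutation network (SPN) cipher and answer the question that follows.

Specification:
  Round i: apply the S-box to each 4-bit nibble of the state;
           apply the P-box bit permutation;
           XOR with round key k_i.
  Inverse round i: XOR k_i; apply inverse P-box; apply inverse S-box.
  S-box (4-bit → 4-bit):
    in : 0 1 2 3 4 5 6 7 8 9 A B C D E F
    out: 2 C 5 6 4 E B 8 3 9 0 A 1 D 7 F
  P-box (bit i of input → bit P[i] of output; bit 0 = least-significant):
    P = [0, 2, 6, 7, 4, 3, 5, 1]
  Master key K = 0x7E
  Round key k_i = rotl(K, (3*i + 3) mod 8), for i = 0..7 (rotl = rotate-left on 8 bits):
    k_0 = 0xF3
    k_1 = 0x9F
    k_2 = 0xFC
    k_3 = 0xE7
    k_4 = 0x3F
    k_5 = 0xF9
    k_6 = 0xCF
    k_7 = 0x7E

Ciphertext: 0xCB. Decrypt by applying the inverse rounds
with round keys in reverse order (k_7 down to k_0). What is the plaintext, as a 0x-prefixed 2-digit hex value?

s_0 = ciphertext = 0xCB
s_1 = InvRound(s_0, k_7) = 0x26
s_2 = InvRound(s_1, k_6) = 0x3D
s_3 = InvRound(s_2, k_5) = 0xA5
s_4 = InvRound(s_3, k_4) = 0x67
s_5 = InvRound(s_4, k_3) = 0xA7
s_6 = InvRound(s_5, k_2) = 0x62
s_7 = InvRound(s_6, k_1) = 0xEF
s_8 = InvRound(s_7, k_0) = 0x80

0x80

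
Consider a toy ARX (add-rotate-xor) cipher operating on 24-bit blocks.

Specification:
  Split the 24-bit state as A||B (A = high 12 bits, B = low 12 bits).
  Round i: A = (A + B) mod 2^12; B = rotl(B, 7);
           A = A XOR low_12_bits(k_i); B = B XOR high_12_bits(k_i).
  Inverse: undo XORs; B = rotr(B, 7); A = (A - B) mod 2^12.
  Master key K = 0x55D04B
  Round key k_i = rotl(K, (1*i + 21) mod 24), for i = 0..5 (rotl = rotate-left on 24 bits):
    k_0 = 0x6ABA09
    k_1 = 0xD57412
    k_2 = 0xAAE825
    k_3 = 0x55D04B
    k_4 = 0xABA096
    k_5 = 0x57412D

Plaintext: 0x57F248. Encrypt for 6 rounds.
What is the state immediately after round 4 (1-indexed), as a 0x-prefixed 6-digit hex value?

0xA59500

s_0 = plaintext = 0x57F248
s_1 = Round(s_0, k_0) = 0xDCE2B9
s_2 = Round(s_1, k_1) = 0x4951C2
s_3 = Round(s_2, k_2) = 0xE72BA0
s_4 = Round(s_3, k_3) = 0xA59500
s_5 = Round(s_4, k_4) = 0xFCFA92
s_6 = Round(s_5, k_5) = 0xB4CC20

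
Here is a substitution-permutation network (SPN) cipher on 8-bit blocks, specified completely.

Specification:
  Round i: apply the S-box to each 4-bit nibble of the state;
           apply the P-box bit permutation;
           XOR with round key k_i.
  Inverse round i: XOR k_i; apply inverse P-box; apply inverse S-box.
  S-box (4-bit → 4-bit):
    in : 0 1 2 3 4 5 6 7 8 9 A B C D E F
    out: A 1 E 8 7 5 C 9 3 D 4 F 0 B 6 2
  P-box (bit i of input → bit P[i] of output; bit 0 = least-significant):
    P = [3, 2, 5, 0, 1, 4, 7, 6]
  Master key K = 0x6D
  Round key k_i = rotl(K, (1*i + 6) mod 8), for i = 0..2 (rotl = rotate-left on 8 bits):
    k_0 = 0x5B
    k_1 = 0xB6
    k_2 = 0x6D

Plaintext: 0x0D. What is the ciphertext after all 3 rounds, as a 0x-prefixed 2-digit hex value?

s_0 = plaintext = 0x0D
s_1 = Round(s_0, k_0) = 0x06
s_2 = Round(s_1, k_1) = 0xC7
s_3 = Round(s_2, k_2) = 0x64

0x64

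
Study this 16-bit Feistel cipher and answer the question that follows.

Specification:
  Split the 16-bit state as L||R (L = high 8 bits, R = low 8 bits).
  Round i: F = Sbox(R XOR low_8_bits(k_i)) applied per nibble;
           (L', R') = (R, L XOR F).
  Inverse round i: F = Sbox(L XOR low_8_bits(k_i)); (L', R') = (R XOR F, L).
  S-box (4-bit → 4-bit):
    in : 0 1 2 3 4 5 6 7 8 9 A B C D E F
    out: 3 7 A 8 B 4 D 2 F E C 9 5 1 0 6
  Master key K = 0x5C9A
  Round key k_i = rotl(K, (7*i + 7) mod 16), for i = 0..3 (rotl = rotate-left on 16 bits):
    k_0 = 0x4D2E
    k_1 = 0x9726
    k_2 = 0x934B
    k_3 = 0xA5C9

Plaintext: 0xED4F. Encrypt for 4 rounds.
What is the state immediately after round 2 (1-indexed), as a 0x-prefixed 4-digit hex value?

s_0 = plaintext = 0xED4F
s_1 = Round(s_0, k_0) = 0x4F3A
s_2 = Round(s_1, k_1) = 0x3A3A
s_3 = Round(s_2, k_2) = 0x3A1D
s_4 = Round(s_3, k_3) = 0x1D21

0x3A3A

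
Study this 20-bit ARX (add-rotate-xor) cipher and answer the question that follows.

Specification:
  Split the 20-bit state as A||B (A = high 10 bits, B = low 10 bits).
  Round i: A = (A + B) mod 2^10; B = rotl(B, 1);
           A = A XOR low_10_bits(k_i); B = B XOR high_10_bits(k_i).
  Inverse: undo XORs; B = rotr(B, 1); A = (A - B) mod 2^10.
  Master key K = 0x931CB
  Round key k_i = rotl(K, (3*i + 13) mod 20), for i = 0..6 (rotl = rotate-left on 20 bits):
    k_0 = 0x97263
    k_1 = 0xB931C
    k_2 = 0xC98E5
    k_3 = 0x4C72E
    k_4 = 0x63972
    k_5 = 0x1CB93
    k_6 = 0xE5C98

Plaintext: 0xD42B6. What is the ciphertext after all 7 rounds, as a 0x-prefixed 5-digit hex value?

s_0 = plaintext = 0xD42B6
s_1 = Round(s_0, k_0) = 0x19731
s_2 = Round(s_1, k_1) = 0x22887
s_3 = Round(s_2, k_2) = 0x7D228
s_4 = Round(s_3, k_3) = 0xCC960
s_5 = Round(s_4, k_4) = 0x7834E
s_6 = Round(s_5, k_5) = 0xAF6EF
s_7 = Round(s_6, k_6) = 0x4D248

0x4D248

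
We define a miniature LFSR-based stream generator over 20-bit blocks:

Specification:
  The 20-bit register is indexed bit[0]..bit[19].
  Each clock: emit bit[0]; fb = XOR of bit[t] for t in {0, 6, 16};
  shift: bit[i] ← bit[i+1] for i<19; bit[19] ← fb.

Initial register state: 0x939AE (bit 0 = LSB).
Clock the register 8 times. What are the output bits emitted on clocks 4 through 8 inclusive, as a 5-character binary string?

10101

reg_0 = 0x939AE
clock 1: out=0, reg = 0xC9CD7
clock 2: out=1, reg = 0x64E6B
clock 3: out=1, reg = 0x32735
clock 4: out=1, reg = 0x1939A
clock 5: out=0, reg = 0x8C9CD
clock 6: out=1, reg = 0x464E6
clock 7: out=0, reg = 0xA3273
clock 8: out=1, reg = 0x51939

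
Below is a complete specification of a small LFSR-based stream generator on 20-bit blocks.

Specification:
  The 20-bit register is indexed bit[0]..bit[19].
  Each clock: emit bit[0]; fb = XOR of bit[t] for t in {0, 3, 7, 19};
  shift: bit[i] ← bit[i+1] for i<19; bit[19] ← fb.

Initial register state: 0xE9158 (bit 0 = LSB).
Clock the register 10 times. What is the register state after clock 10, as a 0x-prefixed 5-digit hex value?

reg_0 = 0xE9158
clock 1: out=0, reg = 0x748AC
clock 2: out=0, reg = 0x3A456
clock 3: out=0, reg = 0x1D22B
clock 4: out=1, reg = 0x0E915
clock 5: out=1, reg = 0x8748A
clock 6: out=0, reg = 0xC3A45
clock 7: out=1, reg = 0x61D22
clock 8: out=0, reg = 0x30E91
clock 9: out=1, reg = 0x18748
clock 10: out=0, reg = 0x8C3A4

0x8C3A4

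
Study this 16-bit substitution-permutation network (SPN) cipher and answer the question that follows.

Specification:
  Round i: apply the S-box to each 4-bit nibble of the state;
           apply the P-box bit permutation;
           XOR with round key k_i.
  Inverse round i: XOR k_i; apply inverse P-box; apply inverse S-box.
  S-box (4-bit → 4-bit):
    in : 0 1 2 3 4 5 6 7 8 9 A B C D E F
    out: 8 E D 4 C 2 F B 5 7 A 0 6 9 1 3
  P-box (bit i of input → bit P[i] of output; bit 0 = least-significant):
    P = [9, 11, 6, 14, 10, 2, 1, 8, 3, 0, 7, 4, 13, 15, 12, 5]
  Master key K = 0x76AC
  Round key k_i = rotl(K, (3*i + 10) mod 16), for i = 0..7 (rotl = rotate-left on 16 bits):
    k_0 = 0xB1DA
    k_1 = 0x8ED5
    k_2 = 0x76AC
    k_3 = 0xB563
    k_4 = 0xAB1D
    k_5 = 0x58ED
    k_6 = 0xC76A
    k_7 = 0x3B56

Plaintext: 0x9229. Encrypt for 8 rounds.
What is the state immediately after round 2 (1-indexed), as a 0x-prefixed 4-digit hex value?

0xCFFD

s_0 = plaintext = 0x9229
s_1 = Round(s_0, k_0) = 0x0E00
s_2 = Round(s_1, k_1) = 0xCFFD
s_3 = Round(s_2, k_2) = 0xA0A1
s_4 = Round(s_3, k_3) = 0x7C17
s_5 = Round(s_4, k_4) = 0x40BA
s_6 = Round(s_5, k_5) = 0x00DD
s_7 = Round(s_6, k_6) = 0x805A
s_8 = Round(s_7, k_7) = 0x4342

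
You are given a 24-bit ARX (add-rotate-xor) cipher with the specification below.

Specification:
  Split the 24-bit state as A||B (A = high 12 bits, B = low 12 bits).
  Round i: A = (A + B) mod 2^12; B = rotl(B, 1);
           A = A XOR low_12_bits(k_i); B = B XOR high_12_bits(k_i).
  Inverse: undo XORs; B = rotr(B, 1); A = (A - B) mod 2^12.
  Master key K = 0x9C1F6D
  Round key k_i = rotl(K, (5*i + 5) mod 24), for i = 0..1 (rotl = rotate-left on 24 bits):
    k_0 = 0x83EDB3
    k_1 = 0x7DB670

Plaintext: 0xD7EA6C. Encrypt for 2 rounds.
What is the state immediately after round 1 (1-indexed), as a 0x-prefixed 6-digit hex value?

s_0 = plaintext = 0xD7EA6C
s_1 = Round(s_0, k_0) = 0xA59CE7
s_2 = Round(s_1, k_1) = 0x130E14

0xA59CE7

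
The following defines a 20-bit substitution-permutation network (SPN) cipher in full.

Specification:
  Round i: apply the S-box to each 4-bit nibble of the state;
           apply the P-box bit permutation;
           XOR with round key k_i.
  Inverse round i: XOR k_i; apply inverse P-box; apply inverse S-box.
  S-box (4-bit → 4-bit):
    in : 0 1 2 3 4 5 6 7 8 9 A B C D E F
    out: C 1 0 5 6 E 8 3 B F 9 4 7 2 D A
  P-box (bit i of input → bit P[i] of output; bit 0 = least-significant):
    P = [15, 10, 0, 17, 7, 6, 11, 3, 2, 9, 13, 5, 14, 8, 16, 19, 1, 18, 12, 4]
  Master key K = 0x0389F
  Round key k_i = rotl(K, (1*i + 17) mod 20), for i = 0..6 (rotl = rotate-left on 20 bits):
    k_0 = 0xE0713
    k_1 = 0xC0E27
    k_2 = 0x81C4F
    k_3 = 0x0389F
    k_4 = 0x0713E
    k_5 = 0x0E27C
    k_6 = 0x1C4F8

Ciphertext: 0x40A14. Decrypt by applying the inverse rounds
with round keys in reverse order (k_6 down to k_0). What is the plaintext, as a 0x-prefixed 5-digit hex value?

0x4AEA9

s_0 = ciphertext = 0x40A14
s_1 = InvRound(s_0, k_6) = 0xD3897
s_2 = InvRound(s_1, k_5) = 0xCEF93
s_3 = InvRound(s_2, k_4) = 0x468EC
s_4 = InvRound(s_3, k_3) = 0x916DB
s_5 = InvRound(s_4, k_2) = 0x6B732
s_6 = InvRound(s_5, k_1) = 0x0F3BE
s_7 = InvRound(s_6, k_0) = 0x4AEA9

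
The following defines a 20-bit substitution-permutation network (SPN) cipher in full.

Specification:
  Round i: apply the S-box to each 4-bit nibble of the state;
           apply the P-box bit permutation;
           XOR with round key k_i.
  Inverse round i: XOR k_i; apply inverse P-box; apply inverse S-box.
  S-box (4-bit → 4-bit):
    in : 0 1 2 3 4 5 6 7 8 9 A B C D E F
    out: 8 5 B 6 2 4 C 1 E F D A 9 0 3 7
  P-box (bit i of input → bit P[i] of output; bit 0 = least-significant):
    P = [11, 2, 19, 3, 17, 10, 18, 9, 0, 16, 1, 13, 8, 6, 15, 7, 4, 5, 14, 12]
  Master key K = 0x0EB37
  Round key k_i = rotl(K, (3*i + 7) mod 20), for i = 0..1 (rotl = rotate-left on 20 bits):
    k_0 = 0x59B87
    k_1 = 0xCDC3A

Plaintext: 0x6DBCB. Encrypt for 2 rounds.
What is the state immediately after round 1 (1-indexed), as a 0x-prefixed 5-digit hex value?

s_0 = plaintext = 0x6DBCB
s_1 = Round(s_0, k_0) = 0x6E98B
s_2 = Round(s_1, k_1) = 0x9AB75

0x6E98B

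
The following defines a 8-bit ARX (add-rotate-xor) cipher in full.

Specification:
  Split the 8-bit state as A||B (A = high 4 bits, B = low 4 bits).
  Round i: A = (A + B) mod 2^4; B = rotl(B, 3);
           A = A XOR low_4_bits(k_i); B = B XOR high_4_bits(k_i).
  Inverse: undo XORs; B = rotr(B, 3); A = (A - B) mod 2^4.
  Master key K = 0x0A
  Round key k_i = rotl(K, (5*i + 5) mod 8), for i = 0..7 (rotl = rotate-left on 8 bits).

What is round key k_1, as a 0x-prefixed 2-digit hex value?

K = 0x0A
k_0 = rotl(K, (5*0+5) mod 8) = rotl(K, 5) = 0x41
k_1 = rotl(K, (5*1+5) mod 8) = rotl(K, 2) = 0x28

0x28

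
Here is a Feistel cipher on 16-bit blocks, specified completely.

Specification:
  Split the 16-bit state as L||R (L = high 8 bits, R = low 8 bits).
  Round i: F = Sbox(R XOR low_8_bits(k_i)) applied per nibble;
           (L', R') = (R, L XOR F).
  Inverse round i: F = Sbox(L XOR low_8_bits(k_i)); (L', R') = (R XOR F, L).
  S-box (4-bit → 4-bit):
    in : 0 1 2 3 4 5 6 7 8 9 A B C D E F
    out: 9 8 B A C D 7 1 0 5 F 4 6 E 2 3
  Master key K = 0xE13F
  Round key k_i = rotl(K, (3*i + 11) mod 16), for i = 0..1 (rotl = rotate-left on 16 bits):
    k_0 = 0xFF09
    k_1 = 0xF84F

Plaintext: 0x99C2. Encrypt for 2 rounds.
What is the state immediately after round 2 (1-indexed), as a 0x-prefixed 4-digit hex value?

s_0 = plaintext = 0x99C2
s_1 = Round(s_0, k_0) = 0xC2FD
s_2 = Round(s_1, k_1) = 0xFD89

0xFD89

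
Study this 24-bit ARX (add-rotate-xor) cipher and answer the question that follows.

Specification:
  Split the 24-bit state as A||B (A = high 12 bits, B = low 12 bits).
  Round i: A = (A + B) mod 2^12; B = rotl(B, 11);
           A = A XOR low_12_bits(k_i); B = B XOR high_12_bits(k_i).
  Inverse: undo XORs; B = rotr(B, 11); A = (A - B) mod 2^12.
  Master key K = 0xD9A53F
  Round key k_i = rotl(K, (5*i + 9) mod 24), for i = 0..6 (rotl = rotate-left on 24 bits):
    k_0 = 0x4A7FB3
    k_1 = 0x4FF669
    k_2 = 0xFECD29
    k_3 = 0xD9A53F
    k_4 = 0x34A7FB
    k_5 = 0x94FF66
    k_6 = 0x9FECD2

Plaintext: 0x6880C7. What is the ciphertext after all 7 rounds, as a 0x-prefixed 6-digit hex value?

0x47DA52

s_0 = plaintext = 0x6880C7
s_1 = Round(s_0, k_0) = 0x8FCCC4
s_2 = Round(s_1, k_1) = 0x3A929D
s_3 = Round(s_2, k_2) = 0xB6F6A2
s_4 = Round(s_3, k_3) = 0x72EECB
s_5 = Round(s_4, k_4) = 0x202C2F
s_6 = Round(s_5, k_5) = 0x157758
s_7 = Round(s_6, k_6) = 0x47DA52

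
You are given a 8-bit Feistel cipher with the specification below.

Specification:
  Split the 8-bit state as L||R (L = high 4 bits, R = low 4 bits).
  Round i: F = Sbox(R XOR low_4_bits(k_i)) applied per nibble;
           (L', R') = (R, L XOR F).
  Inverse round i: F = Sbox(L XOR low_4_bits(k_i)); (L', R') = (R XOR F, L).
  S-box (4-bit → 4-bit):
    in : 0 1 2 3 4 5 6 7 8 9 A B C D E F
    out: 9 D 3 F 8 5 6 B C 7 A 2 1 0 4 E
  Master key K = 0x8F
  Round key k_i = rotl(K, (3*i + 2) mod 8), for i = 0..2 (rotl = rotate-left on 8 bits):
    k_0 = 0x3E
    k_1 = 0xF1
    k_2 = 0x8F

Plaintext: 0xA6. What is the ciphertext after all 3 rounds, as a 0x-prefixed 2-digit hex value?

0xD5

s_0 = plaintext = 0xA6
s_1 = Round(s_0, k_0) = 0x66
s_2 = Round(s_1, k_1) = 0x6D
s_3 = Round(s_2, k_2) = 0xD5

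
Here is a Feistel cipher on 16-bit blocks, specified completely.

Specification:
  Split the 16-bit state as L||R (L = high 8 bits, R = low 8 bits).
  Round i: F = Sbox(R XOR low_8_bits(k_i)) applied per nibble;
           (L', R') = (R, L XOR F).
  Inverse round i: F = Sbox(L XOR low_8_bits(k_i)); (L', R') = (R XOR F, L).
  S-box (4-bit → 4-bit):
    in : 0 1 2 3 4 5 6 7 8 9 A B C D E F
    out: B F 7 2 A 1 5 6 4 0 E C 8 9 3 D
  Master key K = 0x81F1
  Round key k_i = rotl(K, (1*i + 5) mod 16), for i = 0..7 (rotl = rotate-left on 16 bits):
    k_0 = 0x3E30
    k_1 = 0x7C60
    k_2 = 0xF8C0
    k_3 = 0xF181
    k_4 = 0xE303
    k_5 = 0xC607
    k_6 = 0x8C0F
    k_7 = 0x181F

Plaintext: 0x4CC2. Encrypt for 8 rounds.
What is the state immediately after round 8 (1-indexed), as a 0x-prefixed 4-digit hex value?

0xFB91

s_0 = plaintext = 0x4CC2
s_1 = Round(s_0, k_0) = 0xC29B
s_2 = Round(s_1, k_1) = 0x9B1E
s_3 = Round(s_2, k_2) = 0x1E08
s_4 = Round(s_3, k_3) = 0x085E
s_5 = Round(s_4, k_4) = 0x5E11
s_6 = Round(s_5, k_5) = 0x11AB
s_7 = Round(s_6, k_6) = 0xABFB
s_8 = Round(s_7, k_7) = 0xFB91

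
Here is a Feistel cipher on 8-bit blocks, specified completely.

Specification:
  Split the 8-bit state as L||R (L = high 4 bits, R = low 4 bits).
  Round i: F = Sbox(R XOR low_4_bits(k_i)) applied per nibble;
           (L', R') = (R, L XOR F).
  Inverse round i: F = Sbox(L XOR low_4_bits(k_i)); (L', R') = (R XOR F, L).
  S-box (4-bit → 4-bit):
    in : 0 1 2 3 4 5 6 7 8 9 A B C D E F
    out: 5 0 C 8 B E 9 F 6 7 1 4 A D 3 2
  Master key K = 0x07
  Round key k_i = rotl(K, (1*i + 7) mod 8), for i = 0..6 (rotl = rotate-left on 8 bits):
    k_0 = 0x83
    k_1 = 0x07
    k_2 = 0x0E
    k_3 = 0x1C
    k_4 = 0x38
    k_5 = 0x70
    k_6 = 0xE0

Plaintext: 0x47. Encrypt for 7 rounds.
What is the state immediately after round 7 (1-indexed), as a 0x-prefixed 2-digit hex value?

0x0F

s_0 = plaintext = 0x47
s_1 = Round(s_0, k_0) = 0x7F
s_2 = Round(s_1, k_1) = 0xF1
s_3 = Round(s_2, k_2) = 0x1D
s_4 = Round(s_3, k_3) = 0xD1
s_5 = Round(s_4, k_4) = 0x1A
s_6 = Round(s_5, k_5) = 0xA0
s_7 = Round(s_6, k_6) = 0x0F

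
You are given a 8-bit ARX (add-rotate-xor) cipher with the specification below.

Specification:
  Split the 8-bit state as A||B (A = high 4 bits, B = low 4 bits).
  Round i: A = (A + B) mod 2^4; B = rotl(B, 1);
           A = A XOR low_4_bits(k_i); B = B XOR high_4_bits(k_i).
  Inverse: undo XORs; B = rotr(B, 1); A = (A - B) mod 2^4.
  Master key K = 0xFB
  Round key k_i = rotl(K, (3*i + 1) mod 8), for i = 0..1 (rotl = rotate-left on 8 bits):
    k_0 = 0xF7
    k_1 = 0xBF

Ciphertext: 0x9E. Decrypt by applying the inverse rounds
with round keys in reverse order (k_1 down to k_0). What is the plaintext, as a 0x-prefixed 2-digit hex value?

0x1A

s_0 = ciphertext = 0x9E
s_1 = InvRound(s_0, k_1) = 0xCA
s_2 = InvRound(s_1, k_0) = 0x1A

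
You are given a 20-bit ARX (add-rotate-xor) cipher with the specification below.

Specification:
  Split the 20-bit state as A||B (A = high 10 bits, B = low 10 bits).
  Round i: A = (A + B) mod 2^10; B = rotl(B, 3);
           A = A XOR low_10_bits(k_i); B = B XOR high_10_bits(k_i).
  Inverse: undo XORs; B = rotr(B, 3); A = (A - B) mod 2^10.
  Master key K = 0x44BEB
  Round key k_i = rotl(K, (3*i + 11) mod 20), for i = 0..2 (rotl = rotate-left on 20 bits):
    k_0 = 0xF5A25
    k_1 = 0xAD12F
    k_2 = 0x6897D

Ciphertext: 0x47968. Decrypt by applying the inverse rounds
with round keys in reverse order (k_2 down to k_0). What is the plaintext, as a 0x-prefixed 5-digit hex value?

0xEC5A4

s_0 = ciphertext = 0x47968
s_1 = InvRound(s_0, k_2) = 0xD2919
s_2 = InvRound(s_1, k_1) = 0xDC2F5
s_3 = InvRound(s_2, k_0) = 0xEC5A4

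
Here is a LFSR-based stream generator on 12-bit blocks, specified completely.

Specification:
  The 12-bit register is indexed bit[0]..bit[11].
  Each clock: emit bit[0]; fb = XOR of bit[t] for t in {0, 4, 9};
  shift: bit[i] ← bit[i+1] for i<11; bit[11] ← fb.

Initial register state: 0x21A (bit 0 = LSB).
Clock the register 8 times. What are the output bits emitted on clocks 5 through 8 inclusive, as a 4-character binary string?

1000

reg_0 = 0x21A
clock 1: out=0, reg = 0x10D
clock 2: out=1, reg = 0x886
clock 3: out=0, reg = 0x443
clock 4: out=1, reg = 0xA21
clock 5: out=1, reg = 0x510
clock 6: out=0, reg = 0xA88
clock 7: out=0, reg = 0xD44
clock 8: out=0, reg = 0x6A2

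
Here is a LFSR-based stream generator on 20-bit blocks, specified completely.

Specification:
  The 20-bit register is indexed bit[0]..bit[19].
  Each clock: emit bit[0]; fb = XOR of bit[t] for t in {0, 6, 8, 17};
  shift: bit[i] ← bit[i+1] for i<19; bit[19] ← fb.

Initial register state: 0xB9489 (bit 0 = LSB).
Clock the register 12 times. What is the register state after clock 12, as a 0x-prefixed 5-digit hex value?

reg_0 = 0xB9489
clock 1: out=1, reg = 0x5CA44
clock 2: out=0, reg = 0xAE522
clock 3: out=0, reg = 0x57291
clock 4: out=1, reg = 0xAB948
clock 5: out=0, reg = 0xD5CA4
clock 6: out=0, reg = 0x6AE52
clock 7: out=0, reg = 0x35729
clock 8: out=1, reg = 0x9AB94
clock 9: out=0, reg = 0xCD5CA
clock 10: out=0, reg = 0x66AE5
clock 11: out=1, reg = 0xB3572
clock 12: out=0, reg = 0xD9AB9

0xD9AB9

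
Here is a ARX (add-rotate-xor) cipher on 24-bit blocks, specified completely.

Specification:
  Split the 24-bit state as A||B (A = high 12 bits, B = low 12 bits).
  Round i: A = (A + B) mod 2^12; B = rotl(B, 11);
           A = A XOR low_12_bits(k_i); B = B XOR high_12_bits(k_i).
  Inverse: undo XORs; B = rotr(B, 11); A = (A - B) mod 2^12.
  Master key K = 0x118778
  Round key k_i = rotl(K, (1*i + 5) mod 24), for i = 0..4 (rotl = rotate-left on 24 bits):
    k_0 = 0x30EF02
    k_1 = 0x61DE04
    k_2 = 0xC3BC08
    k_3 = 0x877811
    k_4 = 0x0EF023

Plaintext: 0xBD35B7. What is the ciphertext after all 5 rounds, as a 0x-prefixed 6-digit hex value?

s_0 = plaintext = 0xBD35B7
s_1 = Round(s_0, k_0) = 0xE889D5
s_2 = Round(s_1, k_1) = 0x659AF7
s_3 = Round(s_2, k_2) = 0xD58140
s_4 = Round(s_3, k_3) = 0x6898D7
s_5 = Round(s_4, k_4) = 0xF43C84

0xF43C84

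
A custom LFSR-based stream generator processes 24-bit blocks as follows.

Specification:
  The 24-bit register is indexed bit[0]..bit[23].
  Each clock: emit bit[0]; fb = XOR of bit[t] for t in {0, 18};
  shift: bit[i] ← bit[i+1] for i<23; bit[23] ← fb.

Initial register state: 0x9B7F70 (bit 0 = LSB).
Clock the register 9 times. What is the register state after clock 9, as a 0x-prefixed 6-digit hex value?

reg_0 = 0x9B7F70
clock 1: out=0, reg = 0x4DBFB8
clock 2: out=0, reg = 0xA6DFDC
clock 3: out=0, reg = 0xD36FEE
clock 4: out=0, reg = 0x69B7F7
clock 5: out=1, reg = 0xB4DBFB
clock 6: out=1, reg = 0x5A6DFD
clock 7: out=1, reg = 0xAD36FE
clock 8: out=0, reg = 0xD69B7F
clock 9: out=1, reg = 0x6B4DBF

0x6B4DBF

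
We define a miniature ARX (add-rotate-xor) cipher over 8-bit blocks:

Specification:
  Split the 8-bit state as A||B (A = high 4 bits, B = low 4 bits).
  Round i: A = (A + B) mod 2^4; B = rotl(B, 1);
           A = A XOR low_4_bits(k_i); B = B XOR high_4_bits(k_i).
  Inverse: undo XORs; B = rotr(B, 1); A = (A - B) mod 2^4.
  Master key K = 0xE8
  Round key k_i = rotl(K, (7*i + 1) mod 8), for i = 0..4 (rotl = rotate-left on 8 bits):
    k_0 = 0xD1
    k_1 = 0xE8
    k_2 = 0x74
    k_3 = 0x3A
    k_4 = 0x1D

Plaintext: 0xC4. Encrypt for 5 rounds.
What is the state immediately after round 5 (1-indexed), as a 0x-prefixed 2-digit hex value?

s_0 = plaintext = 0xC4
s_1 = Round(s_0, k_0) = 0x15
s_2 = Round(s_1, k_1) = 0xE4
s_3 = Round(s_2, k_2) = 0x6F
s_4 = Round(s_3, k_3) = 0xFC
s_5 = Round(s_4, k_4) = 0x68

0x68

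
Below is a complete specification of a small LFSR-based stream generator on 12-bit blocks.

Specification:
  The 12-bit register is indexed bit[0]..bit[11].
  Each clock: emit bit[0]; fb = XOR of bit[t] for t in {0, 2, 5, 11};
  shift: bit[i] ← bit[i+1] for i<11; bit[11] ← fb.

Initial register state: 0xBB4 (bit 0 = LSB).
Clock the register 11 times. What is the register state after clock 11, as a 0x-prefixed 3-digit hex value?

0x707

reg_0 = 0xBB4
clock 1: out=0, reg = 0xDDA
clock 2: out=0, reg = 0xEED
clock 3: out=1, reg = 0x776
clock 4: out=0, reg = 0x3BB
clock 5: out=1, reg = 0x1DD
clock 6: out=1, reg = 0x0EE
clock 7: out=0, reg = 0x077
clock 8: out=1, reg = 0x83B
clock 9: out=1, reg = 0xC1D
clock 10: out=1, reg = 0xE0E
clock 11: out=0, reg = 0x707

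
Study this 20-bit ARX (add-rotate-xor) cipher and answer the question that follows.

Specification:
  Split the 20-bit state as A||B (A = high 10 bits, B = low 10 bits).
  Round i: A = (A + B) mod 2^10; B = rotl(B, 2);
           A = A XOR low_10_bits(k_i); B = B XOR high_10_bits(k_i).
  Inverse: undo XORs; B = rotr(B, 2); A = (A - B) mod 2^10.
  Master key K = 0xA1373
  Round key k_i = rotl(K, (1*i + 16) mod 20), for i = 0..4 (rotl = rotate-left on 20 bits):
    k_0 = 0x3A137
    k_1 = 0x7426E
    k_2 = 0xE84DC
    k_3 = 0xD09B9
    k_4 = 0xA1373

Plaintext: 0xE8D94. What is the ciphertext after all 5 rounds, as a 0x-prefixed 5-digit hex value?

s_0 = plaintext = 0xE8D94
s_1 = Round(s_0, k_0) = 0x002B9
s_2 = Round(s_1, k_1) = 0x35F36
s_3 = Round(s_2, k_2) = 0x3477A
s_4 = Round(s_3, k_3) = 0x7CAA9
s_5 = Round(s_4, k_4) = 0xFA022

0xFA022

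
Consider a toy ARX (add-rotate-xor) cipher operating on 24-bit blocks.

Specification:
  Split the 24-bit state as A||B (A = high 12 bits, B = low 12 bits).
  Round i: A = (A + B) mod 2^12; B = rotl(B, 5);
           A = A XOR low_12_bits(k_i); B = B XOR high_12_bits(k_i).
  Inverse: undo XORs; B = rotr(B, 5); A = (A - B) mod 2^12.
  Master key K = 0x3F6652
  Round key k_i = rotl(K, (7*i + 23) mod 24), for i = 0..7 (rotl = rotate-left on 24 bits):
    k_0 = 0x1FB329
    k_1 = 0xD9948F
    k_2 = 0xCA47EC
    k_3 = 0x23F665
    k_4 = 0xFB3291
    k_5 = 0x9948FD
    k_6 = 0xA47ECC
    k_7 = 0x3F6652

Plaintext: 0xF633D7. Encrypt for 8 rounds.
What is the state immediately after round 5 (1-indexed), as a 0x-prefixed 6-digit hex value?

s_0 = plaintext = 0xF633D7
s_1 = Round(s_0, k_0) = 0x013B1C
s_2 = Round(s_1, k_1) = 0xFA0E0F
s_3 = Round(s_2, k_2) = 0xA43D58
s_4 = Round(s_3, k_3) = 0x1FE925
s_5 = Round(s_4, k_4) = 0x9B2B01
s_6 = Round(s_5, k_5) = 0xC4E9A2
s_7 = Round(s_6, k_6) = 0xB3CE14
s_8 = Round(s_7, k_7) = 0xF0216A

0x9B2B01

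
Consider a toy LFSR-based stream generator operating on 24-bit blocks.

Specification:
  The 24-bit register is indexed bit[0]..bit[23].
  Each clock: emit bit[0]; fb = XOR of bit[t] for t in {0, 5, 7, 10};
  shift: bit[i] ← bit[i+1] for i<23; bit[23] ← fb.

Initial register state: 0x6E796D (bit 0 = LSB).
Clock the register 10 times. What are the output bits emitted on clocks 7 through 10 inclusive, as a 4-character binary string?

1010

reg_0 = 0x6E796D
clock 1: out=1, reg = 0x373CB6
clock 2: out=0, reg = 0x9B9E5B
clock 3: out=1, reg = 0x4DCF2D
clock 4: out=1, reg = 0xA6E796
clock 5: out=0, reg = 0x5373CB
clock 6: out=1, reg = 0x29B9E5
clock 7: out=1, reg = 0x94DCF2
clock 8: out=0, reg = 0xCA6E79
clock 9: out=1, reg = 0xE5373C
clock 10: out=0, reg = 0x729B9E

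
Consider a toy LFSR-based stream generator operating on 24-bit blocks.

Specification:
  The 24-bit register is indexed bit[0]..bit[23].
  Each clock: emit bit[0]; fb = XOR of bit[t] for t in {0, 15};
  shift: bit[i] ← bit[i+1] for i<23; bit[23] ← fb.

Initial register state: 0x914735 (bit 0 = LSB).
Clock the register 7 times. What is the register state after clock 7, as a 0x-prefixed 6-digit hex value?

0x2F228E

reg_0 = 0x914735
clock 1: out=1, reg = 0xC8A39A
clock 2: out=0, reg = 0xE451CD
clock 3: out=1, reg = 0xF228E6
clock 4: out=0, reg = 0x791473
clock 5: out=1, reg = 0xBC8A39
clock 6: out=1, reg = 0x5E451C
clock 7: out=0, reg = 0x2F228E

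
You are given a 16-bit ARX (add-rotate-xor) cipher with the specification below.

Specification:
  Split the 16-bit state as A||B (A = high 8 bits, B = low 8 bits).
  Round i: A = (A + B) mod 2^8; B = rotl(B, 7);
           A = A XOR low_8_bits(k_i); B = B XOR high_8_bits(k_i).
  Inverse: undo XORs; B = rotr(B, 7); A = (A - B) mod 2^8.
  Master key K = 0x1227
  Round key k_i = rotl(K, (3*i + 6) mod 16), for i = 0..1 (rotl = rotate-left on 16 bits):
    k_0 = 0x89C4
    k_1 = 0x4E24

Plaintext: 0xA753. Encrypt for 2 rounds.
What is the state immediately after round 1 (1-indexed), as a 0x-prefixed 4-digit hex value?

0x3E20

s_0 = plaintext = 0xA753
s_1 = Round(s_0, k_0) = 0x3E20
s_2 = Round(s_1, k_1) = 0x7A5E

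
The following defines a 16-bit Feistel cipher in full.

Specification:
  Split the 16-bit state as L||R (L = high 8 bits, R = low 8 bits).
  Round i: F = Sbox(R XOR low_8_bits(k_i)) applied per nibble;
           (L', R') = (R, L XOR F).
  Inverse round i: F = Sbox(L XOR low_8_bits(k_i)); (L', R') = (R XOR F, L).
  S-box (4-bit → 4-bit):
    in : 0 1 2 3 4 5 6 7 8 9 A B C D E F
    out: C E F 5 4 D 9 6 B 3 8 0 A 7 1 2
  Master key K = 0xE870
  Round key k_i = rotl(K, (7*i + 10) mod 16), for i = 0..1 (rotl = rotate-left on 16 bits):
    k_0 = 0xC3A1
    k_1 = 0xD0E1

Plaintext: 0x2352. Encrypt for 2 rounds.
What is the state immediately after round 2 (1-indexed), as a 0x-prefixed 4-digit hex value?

s_0 = plaintext = 0x2352
s_1 = Round(s_0, k_0) = 0x5206
s_2 = Round(s_1, k_1) = 0x0644

0x0644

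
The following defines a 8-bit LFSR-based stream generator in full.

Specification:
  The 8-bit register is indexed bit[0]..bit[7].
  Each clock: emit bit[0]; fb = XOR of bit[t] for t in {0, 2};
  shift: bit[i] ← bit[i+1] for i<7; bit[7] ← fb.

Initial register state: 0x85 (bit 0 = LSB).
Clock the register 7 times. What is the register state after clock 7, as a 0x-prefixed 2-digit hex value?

reg_0 = 0x85
clock 1: out=1, reg = 0x42
clock 2: out=0, reg = 0x21
clock 3: out=1, reg = 0x90
clock 4: out=0, reg = 0x48
clock 5: out=0, reg = 0x24
clock 6: out=0, reg = 0x92
clock 7: out=0, reg = 0x49

0x49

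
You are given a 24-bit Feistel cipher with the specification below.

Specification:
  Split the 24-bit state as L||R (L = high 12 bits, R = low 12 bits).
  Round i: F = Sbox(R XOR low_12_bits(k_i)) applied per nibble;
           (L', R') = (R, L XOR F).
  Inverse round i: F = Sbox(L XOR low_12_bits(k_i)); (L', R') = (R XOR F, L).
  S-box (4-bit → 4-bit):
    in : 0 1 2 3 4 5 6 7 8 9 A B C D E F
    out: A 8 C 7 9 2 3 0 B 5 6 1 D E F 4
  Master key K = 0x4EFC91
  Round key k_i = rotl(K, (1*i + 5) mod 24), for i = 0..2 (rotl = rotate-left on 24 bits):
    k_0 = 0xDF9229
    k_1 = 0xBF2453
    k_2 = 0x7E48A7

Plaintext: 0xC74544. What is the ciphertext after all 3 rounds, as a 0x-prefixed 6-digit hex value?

s_0 = plaintext = 0xC74544
s_1 = Round(s_0, k_0) = 0x544C4A
s_2 = Round(s_1, k_1) = 0xC4AEC1
s_3 = Round(s_2, k_2) = 0xEC1F79

0xEC1F79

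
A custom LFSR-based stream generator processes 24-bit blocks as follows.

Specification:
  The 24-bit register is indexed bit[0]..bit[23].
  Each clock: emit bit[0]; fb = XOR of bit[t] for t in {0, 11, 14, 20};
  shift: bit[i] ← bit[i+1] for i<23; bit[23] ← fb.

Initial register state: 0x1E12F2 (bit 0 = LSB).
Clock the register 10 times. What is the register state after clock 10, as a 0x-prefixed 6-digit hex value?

reg_0 = 0x1E12F2
clock 1: out=0, reg = 0x8F0979
clock 2: out=1, reg = 0x4784BC
clock 3: out=0, reg = 0x23C25E
clock 4: out=0, reg = 0x91E12F
clock 5: out=1, reg = 0xC8F097
clock 6: out=1, reg = 0x64784B
clock 7: out=1, reg = 0xB23C25
clock 8: out=1, reg = 0xD91E12
clock 9: out=0, reg = 0x6C8F09
clock 10: out=1, reg = 0x364784

0x364784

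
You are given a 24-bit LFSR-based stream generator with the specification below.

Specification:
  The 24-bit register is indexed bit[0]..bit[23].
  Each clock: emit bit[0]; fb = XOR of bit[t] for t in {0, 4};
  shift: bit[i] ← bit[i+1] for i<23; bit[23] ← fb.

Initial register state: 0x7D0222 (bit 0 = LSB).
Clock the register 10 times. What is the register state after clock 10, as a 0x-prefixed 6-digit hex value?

0x801F40

reg_0 = 0x7D0222
clock 1: out=0, reg = 0x3E8111
clock 2: out=1, reg = 0x1F4088
clock 3: out=0, reg = 0x0FA044
clock 4: out=0, reg = 0x07D022
clock 5: out=0, reg = 0x03E811
clock 6: out=1, reg = 0x01F408
clock 7: out=0, reg = 0x00FA04
clock 8: out=0, reg = 0x007D02
clock 9: out=0, reg = 0x003E81
clock 10: out=1, reg = 0x801F40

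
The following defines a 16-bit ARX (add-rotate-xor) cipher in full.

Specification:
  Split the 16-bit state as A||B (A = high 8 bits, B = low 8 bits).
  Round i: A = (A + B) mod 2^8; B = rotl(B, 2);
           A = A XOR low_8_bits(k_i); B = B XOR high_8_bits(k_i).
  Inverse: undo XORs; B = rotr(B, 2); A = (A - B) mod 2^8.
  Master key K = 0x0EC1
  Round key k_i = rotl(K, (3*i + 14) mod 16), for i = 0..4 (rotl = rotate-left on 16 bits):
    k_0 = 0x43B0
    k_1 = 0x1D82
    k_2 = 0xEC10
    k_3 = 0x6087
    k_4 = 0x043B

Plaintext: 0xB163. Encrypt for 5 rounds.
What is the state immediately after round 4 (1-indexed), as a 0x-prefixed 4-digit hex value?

s_0 = plaintext = 0xB163
s_1 = Round(s_0, k_0) = 0xA4CE
s_2 = Round(s_1, k_1) = 0xF026
s_3 = Round(s_2, k_2) = 0x0674
s_4 = Round(s_3, k_3) = 0xFDB1
s_5 = Round(s_4, k_4) = 0x95C2

0xFDB1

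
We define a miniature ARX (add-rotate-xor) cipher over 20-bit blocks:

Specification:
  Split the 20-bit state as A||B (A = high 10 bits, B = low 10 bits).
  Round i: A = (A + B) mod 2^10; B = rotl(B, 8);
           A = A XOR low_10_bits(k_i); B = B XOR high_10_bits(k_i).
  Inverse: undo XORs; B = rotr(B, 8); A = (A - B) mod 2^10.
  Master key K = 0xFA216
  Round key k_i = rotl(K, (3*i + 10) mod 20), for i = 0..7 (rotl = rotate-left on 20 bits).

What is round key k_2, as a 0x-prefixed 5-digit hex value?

0x6FA21

K = 0xFA216
k_0 = rotl(K, (3*0+10) mod 20) = rotl(K, 10) = 0x85BE8
k_1 = rotl(K, (3*1+10) mod 20) = rotl(K, 13) = 0x2DF44
k_2 = rotl(K, (3*2+10) mod 20) = rotl(K, 16) = 0x6FA21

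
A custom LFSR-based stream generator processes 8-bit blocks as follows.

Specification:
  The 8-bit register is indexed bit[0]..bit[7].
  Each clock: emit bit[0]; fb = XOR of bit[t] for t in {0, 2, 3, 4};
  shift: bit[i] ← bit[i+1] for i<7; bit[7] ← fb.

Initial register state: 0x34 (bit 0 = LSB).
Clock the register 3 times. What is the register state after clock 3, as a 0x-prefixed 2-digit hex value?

0x86

reg_0 = 0x34
clock 1: out=0, reg = 0x1A
clock 2: out=0, reg = 0x0D
clock 3: out=1, reg = 0x86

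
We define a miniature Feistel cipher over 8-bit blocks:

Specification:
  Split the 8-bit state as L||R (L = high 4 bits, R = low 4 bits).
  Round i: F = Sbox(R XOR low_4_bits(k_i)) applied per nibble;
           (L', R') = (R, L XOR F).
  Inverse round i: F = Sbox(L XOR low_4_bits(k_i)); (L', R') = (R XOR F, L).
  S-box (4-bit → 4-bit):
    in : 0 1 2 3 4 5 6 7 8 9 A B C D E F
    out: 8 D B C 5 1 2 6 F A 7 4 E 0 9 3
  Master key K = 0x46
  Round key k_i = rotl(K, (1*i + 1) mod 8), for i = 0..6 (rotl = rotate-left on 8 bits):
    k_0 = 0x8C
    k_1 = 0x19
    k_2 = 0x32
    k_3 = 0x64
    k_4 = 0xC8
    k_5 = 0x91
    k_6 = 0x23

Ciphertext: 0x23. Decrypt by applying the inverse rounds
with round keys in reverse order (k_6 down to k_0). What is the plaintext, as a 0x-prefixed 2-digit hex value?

0x33

s_0 = ciphertext = 0x23
s_1 = InvRound(s_0, k_6) = 0xE2
s_2 = InvRound(s_1, k_5) = 0x1E
s_3 = InvRound(s_2, k_4) = 0x41
s_4 = InvRound(s_3, k_3) = 0x94
s_5 = InvRound(s_4, k_2) = 0x09
s_6 = InvRound(s_5, k_1) = 0x30
s_7 = InvRound(s_6, k_0) = 0x33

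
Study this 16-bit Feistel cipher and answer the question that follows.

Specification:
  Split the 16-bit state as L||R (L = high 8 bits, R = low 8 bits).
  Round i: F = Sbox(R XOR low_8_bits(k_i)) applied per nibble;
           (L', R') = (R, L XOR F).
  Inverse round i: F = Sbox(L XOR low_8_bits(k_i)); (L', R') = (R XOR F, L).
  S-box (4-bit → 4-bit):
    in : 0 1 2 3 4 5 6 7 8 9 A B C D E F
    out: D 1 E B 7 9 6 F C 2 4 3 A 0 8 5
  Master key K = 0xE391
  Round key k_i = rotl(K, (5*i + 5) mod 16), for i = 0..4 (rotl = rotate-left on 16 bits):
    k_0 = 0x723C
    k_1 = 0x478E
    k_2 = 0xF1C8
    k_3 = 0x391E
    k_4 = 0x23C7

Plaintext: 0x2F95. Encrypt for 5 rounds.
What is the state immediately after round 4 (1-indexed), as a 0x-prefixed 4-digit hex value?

s_0 = plaintext = 0x2F95
s_1 = Round(s_0, k_0) = 0x956D
s_2 = Round(s_1, k_1) = 0x6D1E
s_3 = Round(s_2, k_2) = 0x1E6B
s_4 = Round(s_3, k_3) = 0x6BE7
s_5 = Round(s_4, k_4) = 0xE786

0x6BE7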